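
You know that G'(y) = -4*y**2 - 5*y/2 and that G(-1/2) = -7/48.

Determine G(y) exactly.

G(y) = -y**2*(16*y + 15)/12

Integrate term by term and add the pieces.
A general antiderivative is -4*y**3/3 - 5*y**2/4 + C.
The condition gives C = -7/48 - (-7/48) = 0.
So G(y) = -y**2*(16*y + 15)/12.
Check: d/dy[-y**2*(16*y + 15)/12] = -4*y**2 - 5*y/2 = G'(y).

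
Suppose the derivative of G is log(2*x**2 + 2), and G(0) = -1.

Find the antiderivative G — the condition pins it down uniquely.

Any candidate G(x) must reproduce the stated G'(x) exactly.
A general antiderivative is x*log(2*x**2 + 2) - 2*x + 2*atan(x) + C.
The condition gives C = -1 - (0) = -1.
So G(x) = x*log(2*x**2 + 2) - 2*x + 2*atan(x) - 1.
Check: d/dx[x*log(2*x**2 + 2) - 2*x + 2*atan(x) - 1] = log(x**2 + 1) + log(2), which equals G'(x).

G(x) = x*log(2*x**2 + 2) - 2*x + 2*atan(x) - 1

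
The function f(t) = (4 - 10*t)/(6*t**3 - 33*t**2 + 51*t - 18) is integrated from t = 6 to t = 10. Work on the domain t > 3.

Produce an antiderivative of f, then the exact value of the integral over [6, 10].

Antiderivative: F(t) = -26*log(t - 3)/15 + 16*log(t - 2)/9 - 2*log(t - 1/2)/45; value = -26*log(7)/15 - 16*log(4)/9 - 2*log(19/2)/45 + 2*log(11/2)/45 + 26*log(3)/15 + 16*log(8)/9

The denominator factors as 3*(t - 3)*(t - 2)*(2*t - 1); partial fractions split f into directly integrable pieces: -4/(45*(2*t - 1)) + 16/(9*(t - 2)) - 26/(15*(t - 3)).
F(t) = -26*log(t - 3)/15 + 16*log(t - 2)/9 - 2*log(t - 1/2)/45 is an antiderivative of f.
Check: d/dt[-26*log(t - 3)/15 + 16*log(t - 2)/9 - 2*log(t - 1/2)/45] = (4 - 10*t)/(6*t**3 - 33*t**2 + 51*t - 18) = f(t).
F(10) = -26*log(7)/15 - 2*log(19/2)/45 + 16*log(8)/9; F(6) = -26*log(3)/15 - 2*log(11/2)/45 + 16*log(4)/9.
Integral = F(10) - F(6) = -26*log(7)/15 - 16*log(4)/9 - 2*log(19/2)/45 + 2*log(11/2)/45 + 26*log(3)/15 + 16*log(8)/9.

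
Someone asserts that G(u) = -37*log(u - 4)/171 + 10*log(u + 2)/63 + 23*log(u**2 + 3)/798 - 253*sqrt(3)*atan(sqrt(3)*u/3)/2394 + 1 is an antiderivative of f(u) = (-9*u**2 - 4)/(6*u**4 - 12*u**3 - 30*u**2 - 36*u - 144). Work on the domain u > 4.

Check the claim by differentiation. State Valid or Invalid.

d/du[G] = (-9*u**2 - 4)/(6*u**4 - 12*u**3 - 30*u**2 - 36*u - 144)
This equals f(u) exactly, so the claim holds.

Valid: G'(u) = f(u).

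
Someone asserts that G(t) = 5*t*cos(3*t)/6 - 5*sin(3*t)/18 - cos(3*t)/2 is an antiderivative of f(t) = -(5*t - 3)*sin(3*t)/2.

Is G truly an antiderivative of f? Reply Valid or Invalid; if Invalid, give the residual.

d/dt[G] = -5*t*sin(3*t)/2 + 3*sin(3*t)/2
This equals f(t) exactly, so the claim holds.

Valid - differentiating G returns exactly f.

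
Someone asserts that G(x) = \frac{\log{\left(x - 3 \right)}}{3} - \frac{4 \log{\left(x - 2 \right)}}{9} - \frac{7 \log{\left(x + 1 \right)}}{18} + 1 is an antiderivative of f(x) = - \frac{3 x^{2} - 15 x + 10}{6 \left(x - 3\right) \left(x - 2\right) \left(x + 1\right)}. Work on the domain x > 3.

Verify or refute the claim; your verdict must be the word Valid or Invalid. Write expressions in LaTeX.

d/dx[G] = \frac{- 3 x^{2} + 15 x - 10}{6 x^{3} - 24 x^{2} + 6 x + 36}
This equals f(x) exactly, so the claim holds.

Valid: G'(x) = f(x).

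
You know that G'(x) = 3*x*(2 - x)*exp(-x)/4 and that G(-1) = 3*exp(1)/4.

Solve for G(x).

G(x) = 3*x**2*exp(-x)/4

G'(x) has the shape u'v + uv' for u = 3*x**2/4 and v = exp(-x) — it is the derivative of the product u*v.
A general antiderivative is 3*x**2*exp(-x)/4 + C.
The condition gives C = 3*exp(1)/4 - (3*exp(1)/4) = 0.
So G(x) = 3*x**2*exp(-x)/4.
Check: d/dx[3*x**2*exp(-x)/4] = (-3*x**2 + 6*x)*exp(-x)/4, which equals G'(x).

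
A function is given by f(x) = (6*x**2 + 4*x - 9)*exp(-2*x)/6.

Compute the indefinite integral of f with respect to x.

F(x) = (-3*x**2 - 5*x + 2)*exp(-2*x)/6 + C

f has the shape u'v + uv' for u = -x**2/2 - 5*x/6 + 1/3 and v = exp(-2*x) — it is the derivative of the product u*v.
Check: d/dx[(-3*x**2 - 5*x + 2)*exp(-2*x)/6] = (6*x**2 + 4*x - 9)*exp(-2*x)/6 = f(x).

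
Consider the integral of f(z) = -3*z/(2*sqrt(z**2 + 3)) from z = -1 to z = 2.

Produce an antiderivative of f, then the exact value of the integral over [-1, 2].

Antiderivative: F(z) = -3*sqrt(z**2 + 3)/2; value = 3 - 3*sqrt(7)/2

The substitution u = z**2 + 3 works: f is exactly (dF/du)*(du/dz) for that inner function.
F(z) = -3*sqrt(z**2 + 3)/2 is an antiderivative of f.
Check: d/dz[-3*sqrt(z**2 + 3)/2] = -3*z/(2*sqrt(z**2 + 3)) = f(z).
F(2) = -3*sqrt(7)/2; F(-1) = -3.
Integral = F(2) - F(-1) = 3 - 3*sqrt(7)/2.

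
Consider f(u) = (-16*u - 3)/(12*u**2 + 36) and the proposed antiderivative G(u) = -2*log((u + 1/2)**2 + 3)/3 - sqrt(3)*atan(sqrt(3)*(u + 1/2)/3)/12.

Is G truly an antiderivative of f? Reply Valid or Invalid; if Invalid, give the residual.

Invalid: d/du[G] - f = (32*u**2 + 28*u - 93)/(48*u**4 + 48*u**3 + 300*u**2 + 144*u + 468), which is not 0.

d/du[G] = (-16*u - 11)/(12*u**2 + 12*u + 39)
d/du[G] - f(u) = (32*u**2 + 28*u - 93)/(48*u**4 + 48*u**3 + 300*u**2 + 144*u + 468) != 0.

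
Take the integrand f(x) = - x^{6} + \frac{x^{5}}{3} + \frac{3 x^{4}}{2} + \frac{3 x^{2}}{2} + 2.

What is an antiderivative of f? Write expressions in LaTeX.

The integrand splits into summands that can be handled one at a time.
Check: d/dx[- \frac{x \left(90 x^{6} - 35 x^{5} - 189 x^{4} - 315 x^{2} - 1260\right)}{630}] = - x^{6} + \frac{x^{5}}{3} + \frac{3 x^{4}}{2} + \frac{3 x^{2}}{2} + 2 = f(x).

An antiderivative is F(x) = - \frac{x \left(90 x^{6} - 35 x^{5} - 189 x^{4} - 315 x^{2} - 1260\right)}{630}.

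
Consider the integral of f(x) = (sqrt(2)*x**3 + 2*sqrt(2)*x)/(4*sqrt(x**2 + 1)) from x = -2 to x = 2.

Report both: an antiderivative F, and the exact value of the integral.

Antiderivative: F(x) = sqrt(2)*x**2*sqrt(x**2 + 1)/12 + sqrt(2)*sqrt(x**2 + 1)/3; value = 0

Recognize the product-rule pattern: f = u'v + uv' with u = sqrt(2*x**2 + 2)/4, v = x**2/3 + 4/3, so integration by parts undoes it.
F(x) = sqrt(2)*x**2*sqrt(x**2 + 1)/12 + sqrt(2)*sqrt(x**2 + 1)/3 is an antiderivative of f.
Check: d/dx[sqrt(2)*x**2*sqrt(x**2 + 1)/12 + sqrt(2)*sqrt(x**2 + 1)/3] = (sqrt(2)*x**3 + 2*sqrt(2)*x)/(4*sqrt(x**2 + 1)) = f(x).
F(2) = 2*sqrt(10)/3; F(-2) = 2*sqrt(10)/3.
Integral = F(2) - F(-2) = 0.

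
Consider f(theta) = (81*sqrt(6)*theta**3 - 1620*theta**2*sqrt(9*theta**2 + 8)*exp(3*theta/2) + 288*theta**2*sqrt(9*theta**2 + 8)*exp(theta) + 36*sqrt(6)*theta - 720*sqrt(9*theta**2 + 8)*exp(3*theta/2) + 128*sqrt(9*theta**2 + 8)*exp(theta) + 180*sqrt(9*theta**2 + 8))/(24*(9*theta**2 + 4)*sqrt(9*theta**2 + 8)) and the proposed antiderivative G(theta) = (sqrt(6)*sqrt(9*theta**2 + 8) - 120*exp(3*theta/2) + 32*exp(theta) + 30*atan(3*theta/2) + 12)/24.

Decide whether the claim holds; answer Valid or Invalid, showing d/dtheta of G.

Valid. The derivative of G reproduces f.

d/dtheta[G] = (81*sqrt(6)*theta**3 - 1620*theta**2*sqrt(9*theta**2 + 8)*exp(3*theta/2) + 288*theta**2*sqrt(9*theta**2 + 8)*exp(theta) + 36*sqrt(6)*theta - 720*sqrt(9*theta**2 + 8)*exp(3*theta/2) + 128*sqrt(9*theta**2 + 8)*exp(theta) + 180*sqrt(9*theta**2 + 8))/(216*theta**2*sqrt(9*theta**2 + 8) + 96*sqrt(9*theta**2 + 8))
This equals f(theta) exactly, so the claim holds.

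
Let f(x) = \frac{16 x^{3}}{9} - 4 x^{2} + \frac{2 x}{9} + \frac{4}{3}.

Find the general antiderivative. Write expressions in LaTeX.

f matches the chain-rule pattern g'(h)*h' with inner function h(x) = \frac{2 x^{2}}{3} - x - \frac{2}{3}; substituting u = h(x) collapses the integral.
Check: d/dx[\left(\frac{2 x^{2}}{3} - x - \frac{2}{3}\right)^{2}] = \frac{16 x^{3}}{9} - 4 x^{2} + \frac{2 x}{9} + \frac{4}{3} = f(x).

F(x) = \left(\frac{2 x^{2}}{3} - x - \frac{2}{3}\right)^{2} + C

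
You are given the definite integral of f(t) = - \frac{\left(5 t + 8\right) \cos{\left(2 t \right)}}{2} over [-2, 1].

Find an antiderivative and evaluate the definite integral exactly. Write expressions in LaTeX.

An antiderivative F(t) passes only if d/dt[F] lands on f(t) exactly.
F(t) = - \frac{5 t \sin{\left(2 t \right)}}{4} - 2 \sin{\left(2 t \right)} - \frac{5 \cos{\left(2 t \right)}}{8} is an antiderivative of f.
Check: d/dt[- \frac{5 t \sin{\left(2 t \right)}}{4} - 2 \sin{\left(2 t \right)} - \frac{5 \cos{\left(2 t \right)}}{8}] = - \frac{5 t \cos{\left(2 t \right)}}{2} - 4 \cos{\left(2 t \right)}, which equals f(t).
F(1) = - \frac{13 \sin{\left(2 \right)}}{4} - \frac{5 \cos{\left(2 \right)}}{8}; F(-2) = - \frac{\sin{\left(4 \right)}}{2} - \frac{5 \cos{\left(4 \right)}}{8}.
Integral = F(1) - F(-2) = - \frac{13 \sin{\left(2 \right)}}{4} + \frac{5 \cos{\left(4 \right)}}{8} + \frac{\sin{\left(4 \right)}}{2} - \frac{5 \cos{\left(2 \right)}}{8}.

Antiderivative: F(t) = - \frac{5 t \sin{\left(2 t \right)}}{4} - 2 \sin{\left(2 t \right)} - \frac{5 \cos{\left(2 t \right)}}{8}; value = - \frac{13 \sin{\left(2 \right)}}{4} + \frac{5 \cos{\left(4 \right)}}{8} + \frac{\sin{\left(4 \right)}}{2} - \frac{5 \cos{\left(2 \right)}}{8}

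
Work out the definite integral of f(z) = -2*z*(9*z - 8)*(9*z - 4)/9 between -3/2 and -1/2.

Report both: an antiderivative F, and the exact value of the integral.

f matches the chain-rule pattern g'(h)*h' with inner function h(z) = -3*z**2/2 + 4*z/3; substituting u = h(z) collapses the integral.
F(z) = -9*z**4/2 + 8*z**3 - 32*z**2/9 is an antiderivative of f.
Check: d/dz[-9*z**4/2 + 8*z**3 - 32*z**2/9] = -18*z**3 + 24*z**2 - 64*z/9, which equals f(z).
F(-1/2) = -625/288; F(-3/2) = -1849/32.
Integral = F(-1/2) - F(-3/2) = 1001/18.

Antiderivative: F(z) = -9*z**4/2 + 8*z**3 - 32*z**2/9; value = 1001/18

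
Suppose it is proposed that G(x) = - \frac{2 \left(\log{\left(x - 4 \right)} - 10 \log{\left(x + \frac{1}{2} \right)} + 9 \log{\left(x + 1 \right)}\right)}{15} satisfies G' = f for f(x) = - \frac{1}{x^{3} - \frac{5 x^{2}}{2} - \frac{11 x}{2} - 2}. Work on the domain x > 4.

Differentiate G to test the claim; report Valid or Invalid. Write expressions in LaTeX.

d/dx[G] = - \frac{6}{2 x^{3} - 5 x^{2} - 11 x - 4}
d/dx[G] - f(x) = - \frac{4}{2 x^{3} - 5 x^{2} - 11 x - 4} != 0.

Invalid: d/dx[G] - f = - \frac{4}{2 x^{3} - 5 x^{2} - 11 x - 4}, which is not 0.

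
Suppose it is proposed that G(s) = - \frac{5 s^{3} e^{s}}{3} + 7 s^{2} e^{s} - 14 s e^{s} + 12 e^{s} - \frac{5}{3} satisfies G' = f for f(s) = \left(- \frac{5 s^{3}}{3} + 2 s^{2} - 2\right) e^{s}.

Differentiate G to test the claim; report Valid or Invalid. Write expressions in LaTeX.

Valid - the claim checks out under differentiation.

d/ds[G] = - \frac{5 s^{3} e^{s}}{3} + 2 s^{2} e^{s} - 2 e^{s}
This equals f(s) exactly, so the claim holds.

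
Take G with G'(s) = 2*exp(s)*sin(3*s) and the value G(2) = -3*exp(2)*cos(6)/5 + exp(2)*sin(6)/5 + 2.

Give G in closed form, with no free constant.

G(s) = exp(s)*sin(3*s)/5 - 3*exp(s)*cos(3*s)/5 + 2

Since d/ds undoes antidifferentiation here, G(s) must give back the stated G'(s).
A general antiderivative is exp(s)*sin(3*s)/5 - 3*exp(s)*cos(3*s)/5 + C.
The condition gives C = -3*exp(2)*cos(6)/5 + exp(2)*sin(6)/5 + 2 - (-3*exp(2)*cos(6)/5 + exp(2)*sin(6)/5) = 2.
So G(s) = exp(s)*sin(3*s)/5 - 3*exp(s)*cos(3*s)/5 + 2.
Check: d/ds[exp(s)*sin(3*s)/5 - 3*exp(s)*cos(3*s)/5 + 2] = 2*exp(s)*sin(3*s) = G'(s).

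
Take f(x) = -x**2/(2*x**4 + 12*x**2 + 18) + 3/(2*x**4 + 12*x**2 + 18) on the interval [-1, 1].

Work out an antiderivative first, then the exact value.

Recognize the product-rule pattern: f = u'v + uv' with u = x, v = 1/(2*x**2 + 6), so integration by parts undoes it.
F(x) = x/(2*x**2 + 6) is an antiderivative of f.
Check: d/dx[x/(2*x**2 + 6)] = (3 - x**2)/(2*x**4 + 12*x**2 + 18), which equals f(x).
F(1) = 1/8; F(-1) = -1/8.
Integral = F(1) - F(-1) = 1/4.

Antiderivative: F(x) = x/(2*x**2 + 6); value = 1/4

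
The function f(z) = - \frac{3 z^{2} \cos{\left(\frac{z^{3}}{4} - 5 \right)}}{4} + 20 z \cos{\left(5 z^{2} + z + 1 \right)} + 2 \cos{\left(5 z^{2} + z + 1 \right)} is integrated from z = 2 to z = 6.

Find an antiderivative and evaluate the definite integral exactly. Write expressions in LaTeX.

Integrate term by term and add the pieces.
F(z) = - \sin{\left(\frac{z^{3}}{4} - 5 \right)} + 2 \sin{\left(5 z^{2} + z + 1 \right)} is an antiderivative of f.
Check: d/dz[- \sin{\left(\frac{z^{3}}{4} - 5 \right)} + 2 \sin{\left(5 z^{2} + z + 1 \right)}] = - \frac{3 z^{2} \cos{\left(\frac{z^{3}}{4} - 5 \right)}}{4} + 20 z \cos{\left(5 z^{2} + z + 1 \right)} + 2 \cos{\left(5 z^{2} + z + 1 \right)} = f(z).
F(6) = 2 \sin{\left(187 \right)} - \sin{\left(49 \right)}; F(2) = 2 \sin{\left(23 \right)} + \sin{\left(3 \right)}.
Integral = F(6) - F(2) = 2 \sin{\left(187 \right)} - \sin{\left(3 \right)} - \sin{\left(49 \right)} - 2 \sin{\left(23 \right)}.

Antiderivative: F(z) = - \sin{\left(\frac{z^{3}}{4} - 5 \right)} + 2 \sin{\left(5 z^{2} + z + 1 \right)}; value = 2 \sin{\left(187 \right)} - \sin{\left(3 \right)} - \sin{\left(49 \right)} - 2 \sin{\left(23 \right)}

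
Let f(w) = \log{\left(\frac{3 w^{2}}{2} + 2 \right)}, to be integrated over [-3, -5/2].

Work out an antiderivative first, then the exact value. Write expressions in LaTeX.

Check any antiderivative F(w) by computing F'(w) and comparing it with f(w).
F(w) = \frac{3 w \log{\left(\frac{3 w^{2}}{2} + 2 \right)} - 6 w + 4 \sqrt{3} \operatorname{atan}{\left(\frac{\sqrt{3} w}{2} \right)}}{3} is an antiderivative of f.
Check: d/dw[\frac{3 w \log{\left(\frac{3 w^{2}}{2} + 2 \right)} - 6 w + 4 \sqrt{3} \operatorname{atan}{\left(\frac{\sqrt{3} w}{2} \right)}}{3}] = \log{\left(\frac{3 w^{2}}{2} + 2 \right)} = f(w).
F(-5/2) = - \frac{5 \log{\left(\frac{91}{8} \right)}}{2} - \frac{4 \sqrt{3} \operatorname{atan}{\left(\frac{5 \sqrt{3}}{4} \right)}}{3} + 5; F(-3) = - 3 \log{\left(\frac{31}{2} \right)} - \frac{4 \sqrt{3} \operatorname{atan}{\left(\frac{3 \sqrt{3}}{2} \right)}}{3} + 6.
Integral = F(-5/2) - F(-3) = - \frac{5 \log{\left(\frac{91}{8} \right)}}{2} - \frac{4 \sqrt{3} \operatorname{atan}{\left(\frac{5 \sqrt{3}}{4} \right)}}{3} - 1 + \frac{4 \sqrt{3} \operatorname{atan}{\left(\frac{3 \sqrt{3}}{2} \right)}}{3} + 3 \log{\left(\frac{31}{2} \right)}.

Antiderivative: F(w) = \frac{3 w \log{\left(\frac{3 w^{2}}{2} + 2 \right)} - 6 w + 4 \sqrt{3} \operatorname{atan}{\left(\frac{\sqrt{3} w}{2} \right)}}{3}; value = - \frac{5 \log{\left(\frac{91}{8} \right)}}{2} - \frac{4 \sqrt{3} \operatorname{atan}{\left(\frac{5 \sqrt{3}}{4} \right)}}{3} - 1 + \frac{4 \sqrt{3} \operatorname{atan}{\left(\frac{3 \sqrt{3}}{2} \right)}}{3} + 3 \log{\left(\frac{31}{2} \right)}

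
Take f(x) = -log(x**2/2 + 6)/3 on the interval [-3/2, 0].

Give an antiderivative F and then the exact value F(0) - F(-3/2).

A first test for any F(x): its x-derivative must equal f(x) identically.
F(x) = -(x*log(x**2/2 + 6) - 2*x + 4*sqrt(3)*atan(sqrt(3)*x/6))/3 is an antiderivative of f.
Check: d/dx[-(x*log(x**2/2 + 6) - 2*x + 4*sqrt(3)*atan(sqrt(3)*x/6))/3] = -log(x**2/2 + 6)/3 = f(x).
F(0) = 0; F(-3/2) = -1 + 4*sqrt(3)*atan(sqrt(3)/4)/3 + log(57/8)/2.
Integral = F(0) - F(-3/2) = -log(57/8)/2 - 4*sqrt(3)*atan(sqrt(3)/4)/3 + 1.

Antiderivative: F(x) = -(x*log(x**2/2 + 6) - 2*x + 4*sqrt(3)*atan(sqrt(3)*x/6))/3; value = -log(57/8)/2 - 4*sqrt(3)*atan(sqrt(3)/4)/3 + 1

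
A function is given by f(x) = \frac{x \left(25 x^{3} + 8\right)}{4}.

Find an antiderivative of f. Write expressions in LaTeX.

An antiderivative is F(x) = \frac{5 x^{5}}{4} + x^{2}.

Differentiate the proposed F(x) back; it has to land on f(x) exactly.
Check: d/dx[\frac{5 x^{5}}{4} + x^{2}] = \frac{25 x^{4}}{4} + 2 x, which equals f(x).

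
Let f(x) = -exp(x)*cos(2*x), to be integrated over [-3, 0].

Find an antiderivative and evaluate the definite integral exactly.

Whatever form F(x) takes, F'(x) = f(x) is non-negotiable.
F(x) = (-2*sin(2*x) - cos(2*x))*exp(x)/5 is an antiderivative of f.
Check: d/dx[(-2*sin(2*x) - cos(2*x))*exp(x)/5] = -exp(x)*cos(2*x) = f(x).
F(0) = -1/5; F(-3) = -exp(-3)*cos(6)/5 + 2*exp(-3)*sin(6)/5.
Integral = F(0) - F(-3) = -1/5 - 2*exp(-3)*sin(6)/5 + exp(-3)*cos(6)/5.

Antiderivative: F(x) = (-2*sin(2*x) - cos(2*x))*exp(x)/5; value = -1/5 - 2*exp(-3)*sin(6)/5 + exp(-3)*cos(6)/5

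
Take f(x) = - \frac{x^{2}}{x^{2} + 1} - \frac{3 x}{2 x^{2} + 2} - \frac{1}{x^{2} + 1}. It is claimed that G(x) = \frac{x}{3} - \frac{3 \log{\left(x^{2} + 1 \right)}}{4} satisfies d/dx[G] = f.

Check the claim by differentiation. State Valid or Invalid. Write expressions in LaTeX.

Invalid: d/dx[G] - f = \frac{4}{3}, which is not 0.

d/dx[G] = \frac{2 x^{2} - 9 x + 2}{6 x^{2} + 6}
d/dx[G] - f(x) = \frac{4}{3} != 0.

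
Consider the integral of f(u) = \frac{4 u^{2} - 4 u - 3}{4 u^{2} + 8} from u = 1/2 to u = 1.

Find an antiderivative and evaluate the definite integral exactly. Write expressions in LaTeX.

Antiderivative: F(u) = u - \frac{\log{\left(u^{2} + 2 \right)}}{2} - \frac{11 \sqrt{2} \operatorname{atan}{\left(\frac{\sqrt{2} u}{2} \right)}}{8}; value = - \frac{11 \sqrt{2} \operatorname{atan}{\left(\frac{\sqrt{2}}{2} \right)}}{8} - \frac{\log{\left(3 \right)}}{2} + \frac{\log{\left(\frac{9}{4} \right)}}{2} + \frac{1}{2} + \frac{11 \sqrt{2} \operatorname{atan}{\left(\frac{\sqrt{2}}{4} \right)}}{8}

Recover f(u) by differentiating a candidate F(u); any mismatch rules it out.
F(u) = u - \frac{\log{\left(u^{2} + 2 \right)}}{2} - \frac{11 \sqrt{2} \operatorname{atan}{\left(\frac{\sqrt{2} u}{2} \right)}}{8} is an antiderivative of f.
Check: d/du[u - \frac{\log{\left(u^{2} + 2 \right)}}{2} - \frac{11 \sqrt{2} \operatorname{atan}{\left(\frac{\sqrt{2} u}{2} \right)}}{8}] = \frac{4 u^{2} - 4 u - 3}{4 u^{2} + 8} = f(u).
F(1) = - \frac{11 \sqrt{2} \operatorname{atan}{\left(\frac{\sqrt{2}}{2} \right)}}{8} - \frac{\log{\left(3 \right)}}{2} + 1; F(1/2) = - \frac{11 \sqrt{2} \operatorname{atan}{\left(\frac{\sqrt{2}}{4} \right)}}{8} - \frac{\log{\left(\frac{9}{4} \right)}}{2} + \frac{1}{2}.
Integral = F(1) - F(1/2) = - \frac{11 \sqrt{2} \operatorname{atan}{\left(\frac{\sqrt{2}}{2} \right)}}{8} - \frac{\log{\left(3 \right)}}{2} + \frac{\log{\left(\frac{9}{4} \right)}}{2} + \frac{1}{2} + \frac{11 \sqrt{2} \operatorname{atan}{\left(\frac{\sqrt{2}}{4} \right)}}{8}.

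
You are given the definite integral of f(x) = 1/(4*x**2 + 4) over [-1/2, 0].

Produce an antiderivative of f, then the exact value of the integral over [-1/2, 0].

Recover f(x) by differentiating a candidate F(x); any mismatch rules it out.
F(x) = atan(x)/4 is an antiderivative of f.
Check: d/dx[atan(x)/4] = 1/(4*x**2 + 4) = f(x).
F(0) = 0; F(-1/2) = -atan(1/2)/4.
Integral = F(0) - F(-1/2) = atan(1/2)/4.

Antiderivative: F(x) = atan(x)/4; value = atan(1/2)/4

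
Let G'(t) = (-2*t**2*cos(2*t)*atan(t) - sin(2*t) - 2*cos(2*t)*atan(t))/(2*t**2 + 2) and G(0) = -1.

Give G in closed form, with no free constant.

G'(t) has the shape u'v + uv' for u = -atan(t)/2 and v = sin(2*t) — it is the derivative of the product u*v.
A general antiderivative is -sin(2*t)*atan(t)/2 + C.
The condition gives C = -1 - (0) = -1.
So G(t) = -(sin(2*t)*atan(t) + 2)/2.
Check: d/dt[-(sin(2*t)*atan(t) + 2)/2] = (-2*t**2*cos(2*t)*atan(t) - sin(2*t) - 2*cos(2*t)*atan(t))/(2*t**2 + 2) = G'(t).

G(t) = -(sin(2*t)*atan(t) + 2)/2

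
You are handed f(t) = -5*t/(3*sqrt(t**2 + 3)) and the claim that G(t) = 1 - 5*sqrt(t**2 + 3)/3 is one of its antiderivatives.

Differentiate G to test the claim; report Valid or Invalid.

Valid - the claim checks out under differentiation.

d/dt[G] = -5*t/(3*sqrt(t**2 + 3))
This equals f(t) exactly, so the claim holds.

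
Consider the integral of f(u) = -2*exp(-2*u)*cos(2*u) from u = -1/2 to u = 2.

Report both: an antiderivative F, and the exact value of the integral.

Antiderivative: F(u) = -exp(-2*u)*sin(2*u)/2 + exp(-2*u)*cos(2*u)/2; value = -exp(1)*sin(1)/2 - exp(1)*cos(1)/2 + exp(-4)*cos(4)/2 - exp(-4)*sin(4)/2

An antiderivative F(u) passes only if d/du[F] lands on f(u) exactly.
F(u) = -exp(-2*u)*sin(2*u)/2 + exp(-2*u)*cos(2*u)/2 is an antiderivative of f.
Check: d/du[-exp(-2*u)*sin(2*u)/2 + exp(-2*u)*cos(2*u)/2] = -2*exp(-2*u)*cos(2*u) = f(u).
F(2) = exp(-4)*cos(4)/2 - exp(-4)*sin(4)/2; F(-1/2) = exp(1)*cos(1)/2 + exp(1)*sin(1)/2.
Integral = F(2) - F(-1/2) = -exp(1)*sin(1)/2 - exp(1)*cos(1)/2 + exp(-4)*cos(4)/2 - exp(-4)*sin(4)/2.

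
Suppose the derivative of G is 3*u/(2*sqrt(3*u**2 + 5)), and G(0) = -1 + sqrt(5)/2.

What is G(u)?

G(u) = sqrt(3*u**2 + 5)/2 - 1

The substitution w = 3*u**2 + 5 works: G'(u) is exactly (dG/dw)*(dw/du) for that inner function.
A general antiderivative is sqrt(3*u**2 + 5)/2 + C.
The condition gives C = -1 + sqrt(5)/2 - (sqrt(5)/2) = -1.
So G(u) = sqrt(3*u**2 + 5)/2 - 1.
Check: d/du[sqrt(3*u**2 + 5)/2 - 1] = 3*u/(2*sqrt(3*u**2 + 5)) = G'(u).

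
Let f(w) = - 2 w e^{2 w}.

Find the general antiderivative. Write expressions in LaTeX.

f has the shape u'v + uv' for u = \frac{1}{2} - w and v = e^{2 w} — it is the derivative of the product u*v.
Check: d/dw[- w e^{2 w} + \frac{e^{2 w}}{2}] = - 2 w e^{2 w} = f(w).

F(w) = - w e^{2 w} + \frac{e^{2 w}}{2} + C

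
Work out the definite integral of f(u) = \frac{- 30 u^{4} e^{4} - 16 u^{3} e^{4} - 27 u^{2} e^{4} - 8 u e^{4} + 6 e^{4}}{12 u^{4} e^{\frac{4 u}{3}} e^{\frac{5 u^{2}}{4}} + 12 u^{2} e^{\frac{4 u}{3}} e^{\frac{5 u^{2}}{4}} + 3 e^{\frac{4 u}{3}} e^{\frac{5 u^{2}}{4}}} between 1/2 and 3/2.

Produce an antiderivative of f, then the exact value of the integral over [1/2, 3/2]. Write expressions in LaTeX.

Antiderivative: F(u) = \frac{2 u e^{- \frac{5 u^{2}}{4} - \frac{4 u}{3} + 4}}{2 u^{2} + 1}; value = - \frac{2 e^{\frac{145}{48}}}{3} + \frac{6}{11 e^{\frac{13}{16}}}

A first test for any F(u): its u-derivative must equal f(u) identically.
F(u) = \frac{2 u e^{- \frac{5 u^{2}}{4} - \frac{4 u}{3} + 4}}{2 u^{2} + 1} is an antiderivative of f.
Check: d/du[\frac{2 u e^{- \frac{5 u^{2}}{4} - \frac{4 u}{3} + 4}}{2 u^{2} + 1}] = \frac{- 30 u^{4} - 16 u^{3} - 27 u^{2} - 8 u + 6}{\frac{12 u^{4} e^{\frac{4 u}{3}} e^{\frac{5 u^{2}}{4}}}{e^{4}} + \frac{12 u^{2} e^{\frac{4 u}{3}} e^{\frac{5 u^{2}}{4}}}{e^{4}} + \frac{3 e^{\frac{4 u}{3}} e^{\frac{5 u^{2}}{4}}}{e^{4}}}, which equals f(u).
F(3/2) = \frac{6}{11 e^{\frac{13}{16}}}; F(1/2) = \frac{2 e^{\frac{145}{48}}}{3}.
Integral = F(3/2) - F(1/2) = - \frac{2 e^{\frac{145}{48}}}{3} + \frac{6}{11 e^{\frac{13}{16}}}.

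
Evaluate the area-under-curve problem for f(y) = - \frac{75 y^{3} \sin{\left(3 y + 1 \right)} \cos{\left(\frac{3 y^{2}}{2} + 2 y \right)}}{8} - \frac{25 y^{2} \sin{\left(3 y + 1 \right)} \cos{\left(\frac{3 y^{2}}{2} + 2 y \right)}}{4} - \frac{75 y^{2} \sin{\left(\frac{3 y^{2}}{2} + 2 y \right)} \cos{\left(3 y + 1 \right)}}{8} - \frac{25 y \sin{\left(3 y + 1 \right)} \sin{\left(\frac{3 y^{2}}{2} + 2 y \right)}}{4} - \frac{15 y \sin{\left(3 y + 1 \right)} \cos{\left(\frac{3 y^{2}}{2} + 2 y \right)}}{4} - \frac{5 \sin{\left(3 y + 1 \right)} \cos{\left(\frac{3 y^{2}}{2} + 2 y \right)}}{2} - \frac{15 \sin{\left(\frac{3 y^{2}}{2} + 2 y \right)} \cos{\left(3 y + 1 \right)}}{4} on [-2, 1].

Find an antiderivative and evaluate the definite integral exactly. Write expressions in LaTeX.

Integrate term by term and add the pieces.
F(y) = - \frac{25 y^{2} \sin{\left(3 y + 1 \right)} \sin{\left(\frac{3 y^{2}}{2} + 2 y \right)}}{8} - \frac{5 \sin{\left(3 y + 1 \right)} \sin{\left(\frac{3 y^{2}}{2} + 2 y \right)}}{4} is an antiderivative of f.
Check: d/dy[- \frac{25 y^{2} \sin{\left(3 y + 1 \right)} \sin{\left(\frac{3 y^{2}}{2} + 2 y \right)}}{8} - \frac{5 \sin{\left(3 y + 1 \right)} \sin{\left(\frac{3 y^{2}}{2} + 2 y \right)}}{4}] = - \frac{75 y^{3} \sin{\left(3 y + 1 \right)} \cos{\left(\frac{3 y^{2}}{2} + 2 y \right)}}{8} - \frac{25 y^{2} \sin{\left(3 y + 1 \right)} \cos{\left(\frac{3 y^{2}}{2} + 2 y \right)}}{4} - \frac{75 y^{2} \sin{\left(\frac{3 y^{2}}{2} + 2 y \right)} \cos{\left(3 y + 1 \right)}}{8} - \frac{25 y \sin{\left(3 y + 1 \right)} \sin{\left(\frac{3 y^{2}}{2} + 2 y \right)}}{4} - \frac{15 y \sin{\left(3 y + 1 \right)} \cos{\left(\frac{3 y^{2}}{2} + 2 y \right)}}{4} - \frac{5 \sin{\left(3 y + 1 \right)} \cos{\left(\frac{3 y^{2}}{2} + 2 y \right)}}{2} - \frac{15 \sin{\left(\frac{3 y^{2}}{2} + 2 y \right)} \cos{\left(3 y + 1 \right)}}{4} = f(y).
F(1) = - \frac{35 \sin{\left(\frac{7}{2} \right)} \sin{\left(4 \right)}}{8}; F(-2) = \frac{55 \sin{\left(2 \right)} \sin{\left(5 \right)}}{4}.
Integral = F(1) - F(-2) = - \frac{35 \sin{\left(\frac{7}{2} \right)} \sin{\left(4 \right)}}{8} - \frac{55 \sin{\left(2 \right)} \sin{\left(5 \right)}}{4}.

Antiderivative: F(y) = - \frac{25 y^{2} \sin{\left(3 y + 1 \right)} \sin{\left(\frac{3 y^{2}}{2} + 2 y \right)}}{8} - \frac{5 \sin{\left(3 y + 1 \right)} \sin{\left(\frac{3 y^{2}}{2} + 2 y \right)}}{4}; value = - \frac{35 \sin{\left(\frac{7}{2} \right)} \sin{\left(4 \right)}}{8} - \frac{55 \sin{\left(2 \right)} \sin{\left(5 \right)}}{4}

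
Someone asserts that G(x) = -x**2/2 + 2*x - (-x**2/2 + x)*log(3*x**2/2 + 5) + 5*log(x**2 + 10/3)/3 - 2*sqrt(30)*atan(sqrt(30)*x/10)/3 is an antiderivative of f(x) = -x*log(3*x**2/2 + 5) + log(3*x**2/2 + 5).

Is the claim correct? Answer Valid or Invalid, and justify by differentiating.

Invalid: d/dx[G] - f = 2*x*log(3*x**2/2 + 5) - 2*log(3*x**2/2 + 5), which is not 0.

d/dx[G] = x*log(3*x**2/2 + 5) - log(3*x**2/2 + 5)
d/dx[G] - f(x) = 2*x*log(3*x**2/2 + 5) - 2*log(3*x**2/2 + 5) != 0.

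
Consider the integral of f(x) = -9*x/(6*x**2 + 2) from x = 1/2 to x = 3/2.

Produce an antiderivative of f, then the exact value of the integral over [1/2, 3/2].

f matches the chain-rule pattern g'(h)*h' with inner function h(x) = 3*x**2 + 1; substituting u = h(x) collapses the integral.
F(x) = -3*log(3*x**2 + 1)/4 is an antiderivative of f.
Check: d/dx[-3*log(3*x**2 + 1)/4] = -9*x/(6*x**2 + 2) = f(x).
F(3/2) = -3*log(31/4)/4; F(1/2) = -3*log(7/4)/4.
Integral = F(3/2) - F(1/2) = -3*log(31/4)/4 + 3*log(7/4)/4.

Antiderivative: F(x) = -3*log(3*x**2 + 1)/4; value = -3*log(31/4)/4 + 3*log(7/4)/4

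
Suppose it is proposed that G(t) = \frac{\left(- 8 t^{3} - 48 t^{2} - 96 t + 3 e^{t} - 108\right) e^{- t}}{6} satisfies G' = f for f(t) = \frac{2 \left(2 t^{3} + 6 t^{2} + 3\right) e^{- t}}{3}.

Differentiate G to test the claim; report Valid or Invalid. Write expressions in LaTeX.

Valid: G'(t) = f(t).

d/dt[G] = \frac{\left(4 t^{3} + 12 t^{2} + 6\right) e^{- t}}{3}
This equals f(t) exactly, so the claim holds.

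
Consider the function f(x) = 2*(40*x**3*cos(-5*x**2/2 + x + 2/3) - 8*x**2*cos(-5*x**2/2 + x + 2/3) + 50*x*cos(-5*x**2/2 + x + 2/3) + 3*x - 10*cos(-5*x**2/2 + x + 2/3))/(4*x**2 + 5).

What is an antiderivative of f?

Any candidate F(x) must reproduce f(x) exactly when differentiated.
Check: d/dx[(3*log(2*x**2 + 5/2) - 16*sin(-5*x**2/2 + x + 2/3))/4] = (80*x**3*cos(-5*x**2/2 + x + 2/3) - 16*x**2*cos(-5*x**2/2 + x + 2/3) + 100*x*cos(-5*x**2/2 + x + 2/3) + 6*x - 20*cos(-5*x**2/2 + x + 2/3))/(4*x**2 + 5), which equals f(x).

An antiderivative is F(x) = (3*log(2*x**2 + 5/2) - 16*sin(-5*x**2/2 + x + 2/3))/4.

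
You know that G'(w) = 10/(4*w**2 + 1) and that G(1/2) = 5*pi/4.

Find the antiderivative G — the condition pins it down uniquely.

G(w) = 5*atan(2*w)

Recover the given G'(w) by differentiating a candidate G(w); any mismatch rules it out.
A general antiderivative is 5*atan(2*w) + C.
The condition gives C = 5*pi/4 - (5*pi/4) = 0.
So G(w) = 5*atan(2*w).
Check: d/dw[5*atan(2*w)] = 10/(4*w**2 + 1) = G'(w).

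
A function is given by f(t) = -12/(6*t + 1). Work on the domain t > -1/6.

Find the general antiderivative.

Any candidate F(t) must reproduce f(t) exactly when differentiated.
Check: d/dt[-2*log(3*t + 1/2)] = -12/(6*t + 1) = f(t).

F(t) = -2*log(3*t + 1/2) + C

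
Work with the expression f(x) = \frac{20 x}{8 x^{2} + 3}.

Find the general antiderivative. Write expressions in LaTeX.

f matches the chain-rule pattern g'(h)*h' with inner function h(x) = 4 x^{2} + \frac{3}{2}; substituting u = h(x) collapses the integral.
Check: d/dx[\frac{5 \log{\left(4 x^{2} + \frac{3}{2} \right)}}{4}] = \frac{20 x}{8 x^{2} + 3} = f(x).

F(x) = \frac{5 \log{\left(4 x^{2} + \frac{3}{2} \right)}}{4} + C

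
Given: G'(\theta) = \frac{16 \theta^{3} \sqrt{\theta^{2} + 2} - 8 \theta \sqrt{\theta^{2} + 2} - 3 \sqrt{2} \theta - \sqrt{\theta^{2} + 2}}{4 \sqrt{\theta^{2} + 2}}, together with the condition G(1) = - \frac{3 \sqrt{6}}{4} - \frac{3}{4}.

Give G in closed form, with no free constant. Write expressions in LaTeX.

Whatever form G(\theta) takes, its d/d\theta must return the stated G'(\theta).
A general antiderivative is \theta^{4} - \theta^{2} - \frac{\theta}{4} - \frac{3 \sqrt{\frac{\theta^{2}}{2} + 1}}{2} - \frac{5}{2} + C.
The condition gives C = - \frac{3 \sqrt{6}}{4} - \frac{3}{4} - (- \frac{11}{4} - \frac{3 \sqrt{6}}{4}) = 2.
So G(\theta) = \theta^{4} - \theta^{2} - \frac{\theta}{4} - \frac{3 \sqrt{\frac{\theta^{2}}{2} + 1}}{2} - \frac{1}{2}.
Check: d/d\theta[\theta^{4} - \theta^{2} - \frac{\theta}{4} - \frac{3 \sqrt{\frac{\theta^{2}}{2} + 1}}{2} - \frac{1}{2}] = \frac{16 \theta^{3} \sqrt{\theta^{2} + 2} - 8 \theta \sqrt{\theta^{2} + 2} - 3 \sqrt{2} \theta - \sqrt{\theta^{2} + 2}}{4 \sqrt{\theta^{2} + 2}} = G'(\theta).

G(\theta) = \theta^{4} - \theta^{2} - \frac{\theta}{4} - \frac{3 \sqrt{\frac{\theta^{2}}{2} + 1}}{2} - \frac{1}{2}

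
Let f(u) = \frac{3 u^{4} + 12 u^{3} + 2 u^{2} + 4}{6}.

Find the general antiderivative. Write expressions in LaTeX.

F(u) = \frac{u^{5}}{10} + \frac{u^{4}}{2} + \frac{u^{3}}{9} + \frac{2 u}{3} + C

Recover f(u) by differentiating a candidate F(u); any mismatch rules it out.
Check: d/du[\frac{u^{5}}{10} + \frac{u^{4}}{2} + \frac{u^{3}}{9} + \frac{2 u}{3}] = \frac{u^{4}}{2} + 2 u^{3} + \frac{u^{2}}{3} + \frac{2}{3}, which equals f(u).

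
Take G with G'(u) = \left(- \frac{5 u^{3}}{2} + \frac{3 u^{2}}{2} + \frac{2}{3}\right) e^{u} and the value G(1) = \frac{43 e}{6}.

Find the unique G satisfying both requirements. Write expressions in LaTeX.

G(u) = \frac{\left(- 15 u^{3} + 54 u^{2} - 108 u + 112\right) e^{u}}{6}

Recognize the product-rule pattern: G'(u) = v'r + vr' with v = - \frac{5 u^{3}}{2} + 9 u^{2} - 18 u + \frac{56}{3}, r = e^{u}, so integration by parts undoes it.
A general antiderivative is \frac{\left(- 15 u^{3} + 54 u^{2} - 108 u + 112\right) e^{u}}{6} + C.
The condition gives C = \frac{43 e}{6} - (\frac{43 e}{6}) = 0.
So G(u) = \frac{\left(- 15 u^{3} + 54 u^{2} - 108 u + 112\right) e^{u}}{6}.
Check: d/du[\frac{\left(- 15 u^{3} + 54 u^{2} - 108 u + 112\right) e^{u}}{6}] = - \frac{5 u^{3} e^{u}}{2} + \frac{3 u^{2} e^{u}}{2} + \frac{2 e^{u}}{3}, which equals G'(u).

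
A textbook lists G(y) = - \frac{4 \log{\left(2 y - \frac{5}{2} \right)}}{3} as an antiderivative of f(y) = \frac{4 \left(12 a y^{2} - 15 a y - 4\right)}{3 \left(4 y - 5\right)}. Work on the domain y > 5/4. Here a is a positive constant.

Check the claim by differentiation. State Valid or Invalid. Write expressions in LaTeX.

Invalid: d/dy[G] - f = - 4 a y, which is not 0.

d/dy[G] = - \frac{16}{12 y - 15}
d/dy[G] - f(y) = - 4 a y != 0.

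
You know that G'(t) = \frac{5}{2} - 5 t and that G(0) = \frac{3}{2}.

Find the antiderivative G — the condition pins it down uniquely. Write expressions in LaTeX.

G(t) = - \frac{5 t^{2}}{2} + \frac{5 t}{2} + \frac{3}{2}

Since d/dt undoes antidifferentiation here, G(t) must give back the stated G'(t).
A general antiderivative is - \frac{5 t^{2}}{2} + \frac{5 t}{2} + 1 + C.
The condition gives C = \frac{3}{2} - (1) = \frac{1}{2}.
So G(t) = - \frac{5 t^{2}}{2} + \frac{5 t}{2} + \frac{3}{2}.
Check: d/dt[- \frac{5 t^{2}}{2} + \frac{5 t}{2} + \frac{3}{2}] = \frac{5}{2} - 5 t = G'(t).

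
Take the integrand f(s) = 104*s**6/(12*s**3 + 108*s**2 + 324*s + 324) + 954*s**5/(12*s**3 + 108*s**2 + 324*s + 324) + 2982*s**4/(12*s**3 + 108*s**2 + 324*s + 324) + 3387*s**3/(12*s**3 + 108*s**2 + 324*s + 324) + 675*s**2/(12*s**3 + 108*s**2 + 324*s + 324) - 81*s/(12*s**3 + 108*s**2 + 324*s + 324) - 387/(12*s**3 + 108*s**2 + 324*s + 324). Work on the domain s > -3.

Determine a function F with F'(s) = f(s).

An antiderivative is F(s) = 13*s**4/6 + s**3/2 + s**2/2 - 5*s/4 - 3/(4*s**2 + 24*s + 36).

Integrate term by term and add the pieces.
Check: d/ds[13*s**4/6 + s**3/2 + s**2/2 - 5*s/4 - 3/(4*s**2 + 24*s + 36)] = (104*s**6 + 954*s**5 + 2982*s**4 + 3387*s**3 + 675*s**2 - 81*s - 387)/(12*s**3 + 108*s**2 + 324*s + 324), which equals f(s).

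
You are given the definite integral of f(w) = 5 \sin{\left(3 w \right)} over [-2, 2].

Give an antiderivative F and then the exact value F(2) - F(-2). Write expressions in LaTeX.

Antiderivative: F(w) = - \frac{5 \cos{\left(3 w \right)}}{3}; value = 0

Recover f(w) by differentiating a candidate F(w); any mismatch rules it out.
F(w) = - \frac{5 \cos{\left(3 w \right)}}{3} is an antiderivative of f.
Check: d/dw[- \frac{5 \cos{\left(3 w \right)}}{3}] = 5 \sin{\left(3 w \right)} = f(w).
F(2) = - \frac{5 \cos{\left(6 \right)}}{3}; F(-2) = - \frac{5 \cos{\left(6 \right)}}{3}.
Integral = F(2) - F(-2) = 0.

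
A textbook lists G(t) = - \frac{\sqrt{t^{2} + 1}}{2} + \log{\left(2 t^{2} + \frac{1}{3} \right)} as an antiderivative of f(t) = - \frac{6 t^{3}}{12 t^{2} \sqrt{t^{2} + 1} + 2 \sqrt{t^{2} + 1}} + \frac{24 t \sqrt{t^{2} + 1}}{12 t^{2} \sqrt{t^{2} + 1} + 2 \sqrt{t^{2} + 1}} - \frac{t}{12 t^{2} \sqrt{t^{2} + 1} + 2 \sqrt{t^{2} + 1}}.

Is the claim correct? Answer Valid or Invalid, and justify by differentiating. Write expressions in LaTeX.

Valid - the claim checks out under differentiation.

d/dt[G] = \frac{- 6 t^{3} + 24 t \sqrt{t^{2} + 1} - t}{12 t^{2} \sqrt{t^{2} + 1} + 2 \sqrt{t^{2} + 1}}
This equals f(t) exactly, so the claim holds.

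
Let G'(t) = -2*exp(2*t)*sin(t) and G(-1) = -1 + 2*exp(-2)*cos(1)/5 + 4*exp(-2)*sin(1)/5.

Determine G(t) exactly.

G(t) = (-4*exp(2*t)*sin(t) + 2*exp(2*t)*cos(t) - 5)/5

For G(t) to be correct, d/dt[G] must agree with the stated G'(t) identically.
A general antiderivative is -4*exp(2*t)*sin(t)/5 + 2*exp(2*t)*cos(t)/5 + C.
The condition gives C = -1 + 2*exp(-2)*cos(1)/5 + 4*exp(-2)*sin(1)/5 - (2*exp(-2)*cos(1)/5 + 4*exp(-2)*sin(1)/5) = -1.
So G(t) = (-4*exp(2*t)*sin(t) + 2*exp(2*t)*cos(t) - 5)/5.
Check: d/dt[(-4*exp(2*t)*sin(t) + 2*exp(2*t)*cos(t) - 5)/5] = -2*exp(2*t)*sin(t) = G'(t).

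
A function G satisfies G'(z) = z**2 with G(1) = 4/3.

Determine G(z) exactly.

For G(z) to be correct, d/dz[G] must agree with the stated G'(z) identically.
A general antiderivative is z**3/3 + C.
The condition gives C = 4/3 - (1/3) = 1.
So G(z) = (z**3 + 3)/3.
Check: d/dz[(z**3 + 3)/3] = z**2 = G'(z).

G(z) = (z**3 + 3)/3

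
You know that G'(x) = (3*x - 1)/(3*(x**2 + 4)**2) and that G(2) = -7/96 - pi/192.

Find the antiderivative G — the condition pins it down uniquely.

Differentiate the proposed G(x) back; it has to land on the given G'(x).
A general antiderivative is (-x - 12)/(24*x**2 + 96) - atan(x/2)/48 + C.
The condition gives C = -7/96 - pi/192 - (-7/96 - pi/192) = 0.
So G(x) = -x/(24*x**2 + 96) - atan(x/2)/48 - 12/(24*x**2 + 96).
Check: d/dx[-x/(24*x**2 + 96) - atan(x/2)/48 - 12/(24*x**2 + 96)] = (3*x - 1)/(3*x**4 + 24*x**2 + 48), which equals G'(x).

G(x) = -x/(24*x**2 + 96) - atan(x/2)/48 - 12/(24*x**2 + 96)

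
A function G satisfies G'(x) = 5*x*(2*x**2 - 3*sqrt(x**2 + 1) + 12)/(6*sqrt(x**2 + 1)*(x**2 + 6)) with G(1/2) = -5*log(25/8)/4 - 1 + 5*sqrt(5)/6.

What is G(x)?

Whatever form G(x) takes, its d/dx must return the stated G'(x).
A general antiderivative is 5*sqrt(x**2 + 1)/3 - 5*log(x**2/2 + 3)/4 + C.
The condition gives C = -5*log(25/8)/4 - 1 + 5*sqrt(5)/6 - (-5*log(25/8)/4 + 5*sqrt(5)/6) = -1.
So G(x) = -(-20*sqrt(x**2 + 1) + 15*log(x**2/2 + 3) + 12)/12.
Check: d/dx[-(-20*sqrt(x**2 + 1) + 15*log(x**2/2 + 3) + 12)/12] = (10*x**3 - 15*x*sqrt(x**2 + 1) + 60*x)/(6*x**2*sqrt(x**2 + 1) + 36*sqrt(x**2 + 1)), which equals G'(x).

G(x) = -(-20*sqrt(x**2 + 1) + 15*log(x**2/2 + 3) + 12)/12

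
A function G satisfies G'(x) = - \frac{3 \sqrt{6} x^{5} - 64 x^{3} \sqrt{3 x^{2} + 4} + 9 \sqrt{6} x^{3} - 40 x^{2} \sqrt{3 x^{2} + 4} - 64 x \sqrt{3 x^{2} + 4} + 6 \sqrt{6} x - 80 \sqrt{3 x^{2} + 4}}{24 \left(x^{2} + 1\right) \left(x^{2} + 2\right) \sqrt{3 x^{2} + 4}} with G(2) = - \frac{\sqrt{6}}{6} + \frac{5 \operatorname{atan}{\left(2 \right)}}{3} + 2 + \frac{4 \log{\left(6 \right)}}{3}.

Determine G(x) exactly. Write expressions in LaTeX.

A first test for any G(x): its x-derivative must equal the given G'(x).
A general antiderivative is - \frac{\sqrt{\frac{x^{2}}{2} + \frac{2}{3}}}{4} + \frac{4 \log{\left(x^{2} + 2 \right)}}{3} + \frac{5 \operatorname{atan}{\left(x \right)}}{3} + C.
The condition gives C = - \frac{\sqrt{6}}{6} + \frac{5 \operatorname{atan}{\left(2 \right)}}{3} + 2 + \frac{4 \log{\left(6 \right)}}{3} - (- \frac{\sqrt{6}}{6} + \frac{5 \operatorname{atan}{\left(2 \right)}}{3} + \frac{4 \log{\left(6 \right)}}{3}) = 2.
So G(x) = \frac{- \sqrt{6} \sqrt{3 x^{2} + 4} + 32 \log{\left(x^{2} + 2 \right)} + 40 \operatorname{atan}{\left(x \right)} + 48}{24}.
Check: d/dx[\frac{- \sqrt{6} \sqrt{3 x^{2} + 4} + 32 \log{\left(x^{2} + 2 \right)} + 40 \operatorname{atan}{\left(x \right)} + 48}{24}] = \frac{- 3 \sqrt{6} x^{5} + 64 x^{3} \sqrt{3 x^{2} + 4} - 9 \sqrt{6} x^{3} + 40 x^{2} \sqrt{3 x^{2} + 4} + 64 x \sqrt{3 x^{2} + 4} - 6 \sqrt{6} x + 80 \sqrt{3 x^{2} + 4}}{24 x^{4} \sqrt{3 x^{2} + 4} + 72 x^{2} \sqrt{3 x^{2} + 4} + 48 \sqrt{3 x^{2} + 4}}, which equals G'(x).

G(x) = \frac{- \sqrt{6} \sqrt{3 x^{2} + 4} + 32 \log{\left(x^{2} + 2 \right)} + 40 \operatorname{atan}{\left(x \right)} + 48}{24}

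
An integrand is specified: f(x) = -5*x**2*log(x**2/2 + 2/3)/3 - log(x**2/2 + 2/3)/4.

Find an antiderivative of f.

The integrand splits into summands that can be handled one at a time.
Check: d/dx[-5*x**3*log(3*x**2 + 4)/9 + 10*x**3/27 + 5*x**3*log(6)/9 - x*log(3*x**2 + 4)/4 - 53*x/54 + x*log(6)/4 + 53*sqrt(3)*atan(sqrt(3)*x/2)/81] = -5*x**2*log(3*x**2 + 4)/3 + 5*x**2*log(6)/3 - log(3*x**2 + 4)/4 + log(6)/4, which equals f(x).

An antiderivative is F(x) = -5*x**3*log(3*x**2 + 4)/9 + 10*x**3/27 + 5*x**3*log(6)/9 - x*log(3*x**2 + 4)/4 - 53*x/54 + x*log(6)/4 + 53*sqrt(3)*atan(sqrt(3)*x/2)/81.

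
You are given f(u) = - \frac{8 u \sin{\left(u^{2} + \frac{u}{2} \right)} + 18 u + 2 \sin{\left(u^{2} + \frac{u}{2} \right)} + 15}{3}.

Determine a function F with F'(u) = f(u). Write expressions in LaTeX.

An antiderivative is F(u) = - \frac{18 u^{2} + 30 u - 8 \cos{\left(u^{2} + \frac{u}{2} \right)} + 9}{6}.

An antiderivative F(u) passes only if d/du[F] lands on f(u) exactly.
Check: d/du[- \frac{18 u^{2} + 30 u - 8 \cos{\left(u^{2} + \frac{u}{2} \right)} + 9}{6}] = - \frac{8 u \sin{\left(u^{2} + \frac{u}{2} \right)}}{3} - 6 u - \frac{2 \sin{\left(u^{2} + \frac{u}{2} \right)}}{3} - 5, which equals f(u).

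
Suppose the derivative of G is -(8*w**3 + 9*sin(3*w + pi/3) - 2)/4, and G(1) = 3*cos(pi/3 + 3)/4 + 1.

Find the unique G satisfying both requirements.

Recover the given G'(w) by differentiating a candidate G(w); any mismatch rules it out.
A general antiderivative is -w**4/2 + w/2 + 3*cos(3*w + pi/3)/4 - 1 + C.
The condition gives C = 3*cos(pi/3 + 3)/4 + 1 - (-1 + 3*cos(pi/3 + 3)/4) = 2.
So G(w) = -w**4/2 + w/2 + 3*cos(3*w + pi/3)/4 + 1.
Check: d/dw[-w**4/2 + w/2 + 3*cos(3*w + pi/3)/4 + 1] = -2*w**3 - 9*sin(3*w + pi/3)/4 + 1/2, which equals G'(w).

G(w) = -w**4/2 + w/2 + 3*cos(3*w + pi/3)/4 + 1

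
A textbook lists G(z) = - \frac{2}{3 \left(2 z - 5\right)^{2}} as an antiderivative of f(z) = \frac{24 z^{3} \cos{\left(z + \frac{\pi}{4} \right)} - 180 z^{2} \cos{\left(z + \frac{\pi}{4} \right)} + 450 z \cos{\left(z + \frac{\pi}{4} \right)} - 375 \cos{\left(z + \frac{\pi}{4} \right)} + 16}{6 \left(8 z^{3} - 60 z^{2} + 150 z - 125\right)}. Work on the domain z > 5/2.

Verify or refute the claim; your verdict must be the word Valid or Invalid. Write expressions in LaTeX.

d/dz[G] = \frac{8}{24 z^{3} - 180 z^{2} + 450 z - 375}
d/dz[G] - f(z) = - \frac{\cos{\left(z + \frac{\pi}{4} \right)}}{2} != 0.

Invalid: d/dz[G] - f = - \frac{\cos{\left(z + \frac{\pi}{4} \right)}}{2}, which is not 0.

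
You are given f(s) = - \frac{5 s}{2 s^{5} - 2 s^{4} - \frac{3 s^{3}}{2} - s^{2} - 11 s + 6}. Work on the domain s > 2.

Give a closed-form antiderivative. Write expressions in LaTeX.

Factor the denominator (\left(s - 2\right) \left(2 s - 1\right) \left(2 s + 3\right) \left(s^{2} + 2\right)) and decompose: f = - \frac{10 \left(7 s - 19\right)}{459 \left(s^{2} + 2\right)} + \frac{30}{119 \left(2 s + 3\right)} + \frac{10}{27 \left(2 s - 1\right)} - \frac{10}{63 \left(s - 2\right)}; each piece integrates to a log, atan, or power term.
Check: d/ds[- \frac{10 \log{\left(s - 2 \right)}}{63} + \frac{5 \log{\left(s - \frac{1}{2} \right)}}{27} + \frac{15 \log{\left(s + \frac{3}{2} \right)}}{119} - \frac{35 \log{\left(s^{2} + 2 \right)}}{459} + \frac{95 \sqrt{2} \operatorname{atan}{\left(\frac{\sqrt{2} s}{2} \right)}}{459}] = - \frac{10 s}{4 s^{5} - 4 s^{4} - 3 s^{3} - 2 s^{2} - 22 s + 12}, which equals f(s).

An antiderivative is F(s) = - \frac{10 \log{\left(s - 2 \right)}}{63} + \frac{5 \log{\left(s - \frac{1}{2} \right)}}{27} + \frac{15 \log{\left(s + \frac{3}{2} \right)}}{119} - \frac{35 \log{\left(s^{2} + 2 \right)}}{459} + \frac{95 \sqrt{2} \operatorname{atan}{\left(\frac{\sqrt{2} s}{2} \right)}}{459}.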